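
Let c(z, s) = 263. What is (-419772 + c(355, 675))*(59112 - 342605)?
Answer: 118927864937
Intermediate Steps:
(-419772 + c(355, 675))*(59112 - 342605) = (-419772 + 263)*(59112 - 342605) = -419509*(-283493) = 118927864937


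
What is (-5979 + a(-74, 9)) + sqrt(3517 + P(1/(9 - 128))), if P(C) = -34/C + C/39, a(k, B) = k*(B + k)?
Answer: -1169 + sqrt(162898552362)/4641 ≈ -1082.0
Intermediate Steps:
P(C) = -34/C + C/39 (P(C) = -34/C + C*(1/39) = -34/C + C/39)
(-5979 + a(-74, 9)) + sqrt(3517 + P(1/(9 - 128))) = (-5979 - 74*(9 - 74)) + sqrt(3517 + (-34/(1/(9 - 128)) + 1/(39*(9 - 128)))) = (-5979 - 74*(-65)) + sqrt(3517 + (-34/(1/(-119)) + (1/39)/(-119))) = (-5979 + 4810) + sqrt(3517 + (-34/(-1/119) + (1/39)*(-1/119))) = -1169 + sqrt(3517 + (-34*(-119) - 1/4641)) = -1169 + sqrt(3517 + (4046 - 1/4641)) = -1169 + sqrt(3517 + 18777485/4641) = -1169 + sqrt(35099882/4641) = -1169 + sqrt(162898552362)/4641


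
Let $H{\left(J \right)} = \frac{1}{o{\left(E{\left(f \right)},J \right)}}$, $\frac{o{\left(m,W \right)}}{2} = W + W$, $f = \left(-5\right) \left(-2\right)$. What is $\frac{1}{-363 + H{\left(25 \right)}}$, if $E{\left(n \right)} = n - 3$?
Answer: $- \frac{100}{36299} \approx -0.0027549$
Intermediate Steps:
$f = 10$
$E{\left(n \right)} = -3 + n$ ($E{\left(n \right)} = n - 3 = -3 + n$)
$o{\left(m,W \right)} = 4 W$ ($o{\left(m,W \right)} = 2 \left(W + W\right) = 2 \cdot 2 W = 4 W$)
$H{\left(J \right)} = \frac{1}{4 J}$
$\frac{1}{-363 + H{\left(25 \right)}} = \frac{1}{-363 + \frac{1}{4 \cdot 25}} = \frac{1}{-363 + \frac{1}{4} \cdot \frac{1}{25}} = \frac{1}{-363 + \frac{1}{100}} = \frac{1}{- \frac{36299}{100}} = - \frac{100}{36299}$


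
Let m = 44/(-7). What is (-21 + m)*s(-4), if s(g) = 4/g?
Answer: 191/7 ≈ 27.286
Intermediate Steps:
m = -44/7 (m = 44*(-1/7) = -44/7 ≈ -6.2857)
(-21 + m)*s(-4) = (-21 - 44/7)*(4/(-4)) = -764*(-1)/(7*4) = -191/7*(-1) = 191/7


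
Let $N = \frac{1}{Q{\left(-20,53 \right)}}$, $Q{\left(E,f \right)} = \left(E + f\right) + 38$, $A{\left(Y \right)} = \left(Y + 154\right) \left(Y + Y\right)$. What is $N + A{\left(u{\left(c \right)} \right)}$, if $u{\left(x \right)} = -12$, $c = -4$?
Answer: $- \frac{241967}{71} \approx -3408.0$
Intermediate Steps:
$A{\left(Y \right)} = 2 Y \left(154 + Y\right)$ ($A{\left(Y \right)} = \left(154 + Y\right) 2 Y = 2 Y \left(154 + Y\right)$)
$Q{\left(E,f \right)} = 38 + E + f$
$N = \frac{1}{71}$ ($N = \frac{1}{38 - 20 + 53} = \frac{1}{71} \approx 0.014085$)
$N + A{\left(u{\left(c \right)} \right)} = \frac{1}{71} + 2 \left(-12\right) \left(154 - 12\right) = \frac{1}{71} + 2 \left(-12\right) 142 = \frac{1}{71} - 3408 = - \frac{241967}{71}$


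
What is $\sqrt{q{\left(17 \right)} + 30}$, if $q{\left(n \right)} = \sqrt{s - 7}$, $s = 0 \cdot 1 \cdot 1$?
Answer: $\sqrt{30 + i \sqrt{7}} \approx 5.4825 + 0.24129 i$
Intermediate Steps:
$s = 0$ ($s = 0 \cdot 1 = 0$)
$q{\left(n \right)} = i \sqrt{7}$ ($q{\left(n \right)} = \sqrt{0 - 7} = \sqrt{-7} = i \sqrt{7}$)
$\sqrt{q{\left(17 \right)} + 30} = \sqrt{i \sqrt{7} + 30} = \sqrt{30 + i \sqrt{7}}$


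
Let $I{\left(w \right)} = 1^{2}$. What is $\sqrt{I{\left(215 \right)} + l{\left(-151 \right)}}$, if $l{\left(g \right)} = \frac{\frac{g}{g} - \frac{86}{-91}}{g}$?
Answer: $\frac{2 \sqrt{46595731}}{13741} \approx 0.99354$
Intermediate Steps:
$l{\left(g \right)} = \frac{177}{91 g}$ ($l{\left(g \right)} = \frac{1 - - \frac{86}{91}}{g} = \frac{1 + \frac{86}{91}}{g} = \frac{177}{91 g}$)
$I{\left(w \right)} = 1$
$\sqrt{I{\left(215 \right)} + l{\left(-151 \right)}} = \sqrt{1 + \frac{177}{91 \left(-151\right)}} = \sqrt{1 + \frac{177}{91} \left(- \frac{1}{151}\right)} = \sqrt{1 - \frac{177}{13741}} = \sqrt{\frac{13564}{13741}} = \frac{2 \sqrt{46595731}}{13741}$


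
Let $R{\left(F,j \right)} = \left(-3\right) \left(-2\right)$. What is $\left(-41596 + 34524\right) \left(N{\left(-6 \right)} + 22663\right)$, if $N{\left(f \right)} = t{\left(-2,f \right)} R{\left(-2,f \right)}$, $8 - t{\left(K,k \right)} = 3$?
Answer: $-160484896$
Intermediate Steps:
$R{\left(F,j \right)} = 6$
$t{\left(K,k \right)} = 5$ ($t{\left(K,k \right)} = 8 - 3 = 5$)
$N{\left(f \right)} = 30$ ($N{\left(f \right)} = 5 \cdot 6 = 30$)
$\left(-41596 + 34524\right) \left(N{\left(-6 \right)} + 22663\right) = \left(-41596 + 34524\right) \left(30 + 22663\right) = \left(-7072\right) 22693 = -160484896$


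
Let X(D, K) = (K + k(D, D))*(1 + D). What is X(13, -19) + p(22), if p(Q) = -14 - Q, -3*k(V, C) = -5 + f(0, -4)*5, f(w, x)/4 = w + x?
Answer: 284/3 ≈ 94.667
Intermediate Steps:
f(w, x) = 4*w + 4*x (f(w, x) = 4*(w + x) = 4*w + 4*x)
k(V, C) = 85/3 (k(V, C) = -(-5 + (4*0 + 4*(-4))*5)/3 = -(-5 + (0 - 16)*5)/3 = -(-5 - 16*5)/3 = -(-5 - 80)/3 = -⅓*(-85) = 85/3)
X(D, K) = (1 + D)*(85/3 + K) (X(D, K) = (K + 85/3)*(1 + D) = (85/3 + K)*(1 + D) = (1 + D)*(85/3 + K))
X(13, -19) + p(22) = (85/3 - 19 + (85/3)*13 + 13*(-19)) + (-14 - 1*22) = (85/3 - 19 + 1105/3 - 247) + (-14 - 22) = 392/3 - 36 = 284/3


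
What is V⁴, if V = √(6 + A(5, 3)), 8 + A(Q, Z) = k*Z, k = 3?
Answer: 49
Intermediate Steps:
A(Q, Z) = -8 + 3*Z
V = √7 (V = √(6 + (-8 + 3*3)) = √(6 + (-8 + 9)) = √(6 + 1) = √7 ≈ 2.6458)
V⁴ = (√7)⁴ = 49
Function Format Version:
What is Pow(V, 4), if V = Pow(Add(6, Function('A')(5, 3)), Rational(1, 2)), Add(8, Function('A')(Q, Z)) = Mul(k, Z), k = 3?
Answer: 49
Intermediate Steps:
Function('A')(Q, Z) = Add(-8, Mul(3, Z))
V = Pow(7, Rational(1, 2)) (V = Pow(Add(6, Add(-8, Mul(3, 3))), Rational(1, 2)) = Pow(Add(6, Add(-8, 9)), Rational(1, 2)) = Pow(Add(6, 1), Rational(1, 2)) = Pow(7, Rational(1, 2)) ≈ 2.6458)
Pow(V, 4) = Pow(Pow(7, Rational(1, 2)), 4) = 49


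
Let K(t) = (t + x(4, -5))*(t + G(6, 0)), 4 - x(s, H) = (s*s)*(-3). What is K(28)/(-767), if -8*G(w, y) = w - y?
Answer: -2180/767 ≈ -2.8422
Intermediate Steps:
x(s, H) = 4 + 3*s² (x(s, H) = 4 - s*s*(-3) = 4 - s²*(-3) = 4 - (-3)*s² = 4 + 3*s²)
G(w, y) = -w/8 + y/8 (G(w, y) = -(w - y)/8 = -w/8 + y/8)
K(t) = (52 + t)*(-¾ + t) (K(t) = (t + (4 + 3*4²))*(t + (-⅛*6 + (⅛)*0)) = (t + (4 + 3*16))*(t + (-¾ + 0)) = (t + (4 + 48))*(t - ¾) = (t + 52)*(-¾ + t) = (52 + t)*(-¾ + t))
K(28)/(-767) = (-39 + 28² + (205/4)*28)/(-767) = (-39 + 784 + 1435)*(-1/767) = 2180*(-1/767) = -2180/767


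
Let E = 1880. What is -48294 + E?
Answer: -46414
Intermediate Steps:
-48294 + E = -48294 + 1880 = -46414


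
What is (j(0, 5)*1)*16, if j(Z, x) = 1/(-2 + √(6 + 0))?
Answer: 16 + 8*√6 ≈ 35.596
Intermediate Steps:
j(Z, x) = 1/(-2 + √6)
(j(0, 5)*1)*16 = ((1 + √6/2)*1)*16 = (1 + √6/2)*16 = 16 + 8*√6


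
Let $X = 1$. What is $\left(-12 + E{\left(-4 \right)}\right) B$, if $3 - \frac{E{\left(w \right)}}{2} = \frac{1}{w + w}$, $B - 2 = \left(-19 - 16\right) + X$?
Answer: $184$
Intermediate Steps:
$B = -32$ ($B = 2 + \left(\left(-19 - 16\right) + 1\right) = 2 + \left(-35 + 1\right) = 2 - 34 = -32$)
$E{\left(w \right)} = 6 - \frac{1}{w}$ ($E{\left(w \right)} = 6 - \frac{2}{w + w} = 6 - \frac{2}{2 w} = 6 - 2 \frac{1}{2 w} = 6 - \frac{1}{w}$)
$\left(-12 + E{\left(-4 \right)}\right) B = \left(-12 + \left(6 - \frac{1}{-4}\right)\right) \left(-32\right) = \left(-12 + \left(6 - - \frac{1}{4}\right)\right) \left(-32\right) = \left(-12 + \left(6 + \frac{1}{4}\right)\right) \left(-32\right) = \left(-12 + \frac{25}{4}\right) \left(-32\right) = \left(- \frac{23}{4}\right) \left(-32\right) = 184$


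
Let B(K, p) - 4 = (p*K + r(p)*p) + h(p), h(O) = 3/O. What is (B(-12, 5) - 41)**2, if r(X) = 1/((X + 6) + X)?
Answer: 59089969/6400 ≈ 9232.8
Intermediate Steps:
r(X) = 1/(6 + 2*X) (r(X) = 1/((6 + X) + X) = 1/(6 + 2*X))
B(K, p) = 4 + 3/p + K*p + p/(2*(3 + p)) (B(K, p) = 4 + ((p*K + (1/(2*(3 + p)))*p) + 3/p) = 4 + ((K*p + p/(2*(3 + p))) + 3/p) = 4 + (3/p + K*p + p/(2*(3 + p))) = 4 + 3/p + K*p + p/(2*(3 + p)))
(B(-12, 5) - 41)**2 = ((9 + (1/2)*5**2 + 3*5 + 5*(3 + 5)*(4 - 12*5))/(5*(3 + 5)) - 41)**2 = ((1/5)*(9 + (1/2)*25 + 15 + 5*8*(4 - 60))/8 - 41)**2 = ((1/5)*(1/8)*(9 + 25/2 + 15 + 5*8*(-56)) - 41)**2 = ((1/5)*(1/8)*(9 + 25/2 + 15 - 2240) - 41)**2 = ((1/5)*(1/8)*(-4407/2) - 41)**2 = (-4407/80 - 41)**2 = (-7687/80)**2 = 59089969/6400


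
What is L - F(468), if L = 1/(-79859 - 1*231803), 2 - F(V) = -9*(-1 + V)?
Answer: -1310538711/311662 ≈ -4205.0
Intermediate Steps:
F(V) = -7 + 9*V (F(V) = 2 - (-9)*(-1 + V) = 2 - (9 - 9*V) = 2 + (-9 + 9*V) = -7 + 9*V)
L = -1/311662 (L = 1/(-79859 - 231803) = 1/(-311662) = -1/311662 ≈ -3.2086e-6)
L - F(468) = -1/311662 - (-7 + 9*468) = -1/311662 - (-7 + 4212) = -1/311662 - 1*4205 = -1/311662 - 4205 = -1310538711/311662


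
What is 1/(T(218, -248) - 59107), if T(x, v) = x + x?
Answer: -1/58671 ≈ -1.7044e-5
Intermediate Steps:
T(x, v) = 2*x
1/(T(218, -248) - 59107) = 1/(2*218 - 59107) = 1/(436 - 59107) = 1/(-58671) = -1/58671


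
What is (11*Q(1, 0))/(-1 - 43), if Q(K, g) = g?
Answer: 0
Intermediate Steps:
(11*Q(1, 0))/(-1 - 43) = (11*0)/(-1 - 43) = 0/(-44) = 0*(-1/44) = 0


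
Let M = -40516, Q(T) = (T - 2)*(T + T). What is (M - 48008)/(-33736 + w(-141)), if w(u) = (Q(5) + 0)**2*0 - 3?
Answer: 88524/33739 ≈ 2.6238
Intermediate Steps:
Q(T) = 2*T*(-2 + T) (Q(T) = (-2 + T)*(2*T) = 2*T*(-2 + T))
w(u) = -3 (w(u) = (2*5*(-2 + 5) + 0)**2*0 - 3 = (2*5*3 + 0)**2*0 - 3 = (30 + 0)**2*0 - 3 = 30**2*0 - 3 = 900*0 - 3 = 0 - 3 = -3)
(M - 48008)/(-33736 + w(-141)) = (-40516 - 48008)/(-33736 - 3) = -88524/(-33739) = -88524*(-1/33739) = 88524/33739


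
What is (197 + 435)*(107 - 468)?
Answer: -228152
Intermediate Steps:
(197 + 435)*(107 - 468) = 632*(-361) = -228152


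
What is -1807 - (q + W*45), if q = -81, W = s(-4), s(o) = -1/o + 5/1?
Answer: -7849/4 ≈ -1962.3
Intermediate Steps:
s(o) = 5 - 1/o (s(o) = -1/o + 5*1 = -1/o + 5 = 5 - 1/o)
W = 21/4 (W = 5 - 1/(-4) = 5 - 1*(-¼) = 5 + ¼ = 21/4 ≈ 5.2500)
-1807 - (q + W*45) = -1807 - (-81 + (21/4)*45) = -1807 - (-81 + 945/4) = -1807 - 1*621/4 = -1807 - 621/4 = -7849/4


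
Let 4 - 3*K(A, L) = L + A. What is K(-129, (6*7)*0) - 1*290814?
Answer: -872309/3 ≈ -2.9077e+5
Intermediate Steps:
K(A, L) = 4/3 - A/3 - L/3 (K(A, L) = 4/3 - (L + A)/3 = 4/3 - (A + L)/3 = 4/3 + (-A/3 - L/3) = 4/3 - A/3 - L/3)
K(-129, (6*7)*0) - 1*290814 = (4/3 - ⅓*(-129) - 6*7*0/3) - 1*290814 = (4/3 + 43 - 14*0) - 290814 = (4/3 + 43 - ⅓*0) - 290814 = (4/3 + 43 + 0) - 290814 = 133/3 - 290814 = -872309/3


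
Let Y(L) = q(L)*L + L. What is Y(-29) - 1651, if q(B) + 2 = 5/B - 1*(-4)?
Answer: -1733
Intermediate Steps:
q(B) = 2 + 5/B (q(B) = -2 + (5/B - 1*(-4)) = -2 + (5/B + 4) = -2 + (4 + 5/B) = 2 + 5/B)
Y(L) = L + L*(2 + 5/L) (Y(L) = (2 + 5/L)*L + L = L*(2 + 5/L) + L = L + L*(2 + 5/L))
Y(-29) - 1651 = (5 + 3*(-29)) - 1651 = (5 - 87) - 1651 = -82 - 1651 = -1733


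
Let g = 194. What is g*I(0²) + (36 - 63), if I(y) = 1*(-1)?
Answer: -221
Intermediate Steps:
I(y) = -1
g*I(0²) + (36 - 63) = 194*(-1) + (36 - 63) = -194 - 27 = -221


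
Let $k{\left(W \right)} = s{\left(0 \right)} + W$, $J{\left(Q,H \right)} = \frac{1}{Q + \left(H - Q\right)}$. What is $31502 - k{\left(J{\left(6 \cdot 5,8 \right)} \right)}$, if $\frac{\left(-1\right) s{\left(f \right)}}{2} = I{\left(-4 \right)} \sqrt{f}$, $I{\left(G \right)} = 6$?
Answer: $\frac{252015}{8} \approx 31502.0$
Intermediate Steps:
$J{\left(Q,H \right)} = \frac{1}{H}$
$s{\left(f \right)} = - 12 \sqrt{f}$ ($s{\left(f \right)} = - 2 \cdot 6 \sqrt{f} = - 12 \sqrt{f}$)
$k{\left(W \right)} = W$ ($k{\left(W \right)} = - 12 \sqrt{0} + W = \left(-12\right) 0 + W = 0 + W = W$)
$31502 - k{\left(J{\left(6 \cdot 5,8 \right)} \right)} = 31502 - \frac{1}{8} = \frac{252015}{8}$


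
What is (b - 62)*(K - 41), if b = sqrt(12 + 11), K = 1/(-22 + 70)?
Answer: 60977/24 - 1967*sqrt(23)/48 ≈ 2344.2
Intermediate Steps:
K = 1/48 ≈ 0.020833
b = sqrt(23) ≈ 4.7958
(b - 62)*(K - 41) = (sqrt(23) - 62)*(1/48 - 41) = (-62 + sqrt(23))*(-1967/48) = 60977/24 - 1967*sqrt(23)/48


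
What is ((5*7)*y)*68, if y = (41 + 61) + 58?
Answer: 380800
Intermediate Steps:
y = 160 (y = 102 + 58 = 160)
((5*7)*y)*68 = ((5*7)*160)*68 = (35*160)*68 = 5600*68 = 380800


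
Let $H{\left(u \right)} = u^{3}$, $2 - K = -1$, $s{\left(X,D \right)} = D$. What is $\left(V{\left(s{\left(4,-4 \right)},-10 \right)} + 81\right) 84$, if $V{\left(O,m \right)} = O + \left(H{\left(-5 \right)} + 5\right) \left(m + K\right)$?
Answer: $77028$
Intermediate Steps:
$K = 3$ ($K = 2 - -1 = 2 + 1 = 3$)
$V{\left(O,m \right)} = -360 + O - 120 m$ ($V{\left(O,m \right)} = O + \left(\left(-5\right)^{3} + 5\right) \left(m + 3\right) = O + \left(-125 + 5\right) \left(3 + m\right) = O - 120 \left(3 + m\right) = O - \left(360 + 120 m\right) = -360 + O - 120 m$)
$\left(V{\left(s{\left(4,-4 \right)},-10 \right)} + 81\right) 84 = \left(\left(-360 - 4 - -1200\right) + 81\right) 84 = \left(\left(-360 - 4 + 1200\right) + 81\right) 84 = \left(836 + 81\right) 84 = 917 \cdot 84 = 77028$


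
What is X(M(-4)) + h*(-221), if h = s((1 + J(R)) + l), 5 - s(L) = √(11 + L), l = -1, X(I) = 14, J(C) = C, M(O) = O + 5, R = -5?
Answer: -1091 + 221*√6 ≈ -549.66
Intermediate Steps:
M(O) = 5 + O
s(L) = 5 - √(11 + L)
h = 5 - √6 (h = 5 - √(11 + ((1 - 5) - 1)) = 5 - √(11 + (-4 - 1)) = 5 - √(11 - 5) = 5 - √6 ≈ 2.5505)
X(M(-4)) + h*(-221) = 14 + (5 - √6)*(-221) = 14 + (-1105 + 221*√6) = -1091 + 221*√6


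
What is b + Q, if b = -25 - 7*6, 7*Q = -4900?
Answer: -767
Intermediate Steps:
Q = -700 (Q = (⅐)*(-4900) = -700)
b = -67 (b = -25 - 42 = -67)
b + Q = -67 - 700 = -767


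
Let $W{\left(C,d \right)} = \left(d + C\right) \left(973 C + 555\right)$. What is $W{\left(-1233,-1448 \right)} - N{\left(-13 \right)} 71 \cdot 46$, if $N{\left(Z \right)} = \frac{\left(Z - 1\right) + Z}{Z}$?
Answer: $\frac{41794026180}{13} \approx 3.2149 \cdot 10^{9}$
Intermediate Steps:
$N{\left(Z \right)} = \frac{-1 + 2 Z}{Z}$ ($N{\left(Z \right)} = \frac{\left(-1 + Z\right) + Z}{Z} = \frac{-1 + 2 Z}{Z}$)
$W{\left(C,d \right)} = \left(555 + 973 C\right) \left(C + d\right)$ ($W{\left(C,d \right)} = \left(C + d\right) \left(555 + 973 C\right) = \left(555 + 973 C\right) \left(C + d\right)$)
$W{\left(-1233,-1448 \right)} - N{\left(-13 \right)} 71 \cdot 46 = \left(555 \left(-1233\right) + 555 \left(-1448\right) + 973 \left(-1233\right)^{2} + 973 \left(-1233\right) \left(-1448\right)\right) - \left(2 - \frac{1}{-13}\right) 71 \cdot 46 = \left(-684315 - 803640 + 973 \cdot 1520289 + 1737178632\right) - \left(2 - - \frac{1}{13}\right) 71 \cdot 46 = \left(-684315 - 803640 + 1479241197 + 1737178632\right) - \left(2 + \frac{1}{13}\right) 71 \cdot 46 = 3214931874 - \frac{27}{13} \cdot 71 \cdot 46 = 3214931874 - \frac{1917}{13} \cdot 46 = 3214931874 - \frac{88182}{13} = \frac{41794026180}{13}$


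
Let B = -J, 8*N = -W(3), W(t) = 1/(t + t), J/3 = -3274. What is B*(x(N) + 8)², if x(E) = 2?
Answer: 982200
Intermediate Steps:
J = -9822 (J = 3*(-3274) = -9822)
W(t) = 1/(2*t)
N = -1/48 (N = (-1/(2*3))/8 = (-1*⅙)/8 = (⅛)*(-⅙) = -1/48 ≈ -0.020833)
B = 9822 (B = -1*(-9822) = 9822)
B*(x(N) + 8)² = 9822*(2 + 8)² = 9822*10² = 9822*100 = 982200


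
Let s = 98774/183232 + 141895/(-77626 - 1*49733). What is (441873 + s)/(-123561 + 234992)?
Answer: 5155821426162325/1300190518628064 ≈ 3.9654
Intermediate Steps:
s = -6709973387/11668122144 (s = 98774*(1/183232) + 141895/(-77626 - 49733) = 49387/91616 + 141895/(-127359) = 49387/91616 + 141895*(-1/127359) = 49387/91616 - 141895/127359 = -6709973387/11668122144 ≈ -0.57507)
(441873 + s)/(-123561 + 234992) = (441873 - 6709973387/11668122144)/(-123561 + 234992) = (5155821426162325/11668122144)/111431 = (5155821426162325/11668122144)*(1/111431) = 5155821426162325/1300190518628064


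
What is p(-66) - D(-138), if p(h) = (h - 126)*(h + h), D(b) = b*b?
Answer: 6300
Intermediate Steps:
D(b) = b²
p(h) = 2*h*(-126 + h) (p(h) = (-126 + h)*(2*h) = 2*h*(-126 + h))
p(-66) - D(-138) = 2*(-66)*(-126 - 66) - 1*(-138)² = 2*(-66)*(-192) - 1*19044 = 25344 - 19044 = 6300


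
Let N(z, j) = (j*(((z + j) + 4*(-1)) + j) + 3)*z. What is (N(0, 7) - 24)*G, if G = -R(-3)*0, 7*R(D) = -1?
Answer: 0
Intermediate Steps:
R(D) = -1/7 (R(D) = (1/7)*(-1) = -1/7)
G = 0 (G = -1*(-1/7)*0 = (1/7)*0 = 0)
N(z, j) = z*(3 + j*(-4 + z + 2*j)) (N(z, j) = (j*(((j + z) - 4) + j) + 3)*z = (j*((-4 + j + z) + j) + 3)*z = (j*(-4 + z + 2*j) + 3)*z = (3 + j*(-4 + z + 2*j))*z = z*(3 + j*(-4 + z + 2*j)))
(N(0, 7) - 24)*G = (0*(3 - 4*7 + 2*7**2 + 7*0) - 24)*0 = (0*(3 - 28 + 2*49 + 0) - 24)*0 = (0*(3 - 28 + 98 + 0) - 24)*0 = (0*73 - 24)*0 = (0 - 24)*0 = -24*0 = 0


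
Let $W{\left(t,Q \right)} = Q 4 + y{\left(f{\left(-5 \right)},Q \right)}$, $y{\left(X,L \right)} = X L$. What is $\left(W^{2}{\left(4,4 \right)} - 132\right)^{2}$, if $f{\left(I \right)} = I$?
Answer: $13456$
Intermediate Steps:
$y{\left(X,L \right)} = L X$
$W{\left(t,Q \right)} = - Q$ ($W{\left(t,Q \right)} = Q 4 + Q \left(-5\right) = 4 Q - 5 Q = - Q$)
$\left(W^{2}{\left(4,4 \right)} - 132\right)^{2} = \left(\left(\left(-1\right) 4\right)^{2} - 132\right)^{2} = \left(\left(-4\right)^{2} - 132\right)^{2} = \left(16 - 132\right)^{2} = \left(-116\right)^{2} = 13456$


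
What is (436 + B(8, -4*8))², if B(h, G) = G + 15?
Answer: 175561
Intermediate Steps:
B(h, G) = 15 + G
(436 + B(8, -4*8))² = (436 + (15 - 4*8))² = (436 + (15 - 32))² = (436 - 17)² = 419² = 175561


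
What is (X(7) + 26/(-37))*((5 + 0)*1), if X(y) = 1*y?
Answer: 1165/37 ≈ 31.486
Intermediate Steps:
X(y) = y
(X(7) + 26/(-37))*((5 + 0)*1) = (7 + 26/(-37))*((5 + 0)*1) = (7 + 26*(-1/37))*(5*1) = (7 - 26/37)*5 = (233/37)*5 = 1165/37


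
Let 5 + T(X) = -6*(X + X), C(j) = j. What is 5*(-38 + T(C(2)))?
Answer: -335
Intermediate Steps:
T(X) = -5 - 12*X (T(X) = -5 - 6*(X + X) = -5 - 12*X)
5*(-38 + T(C(2))) = 5*(-38 + (-5 - 12*2)) = 5*(-38 + (-5 - 24)) = 5*(-38 - 29) = 5*(-67) = -335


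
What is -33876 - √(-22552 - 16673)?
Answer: -33876 - 5*I*√1569 ≈ -33876.0 - 198.05*I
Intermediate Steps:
-33876 - √(-22552 - 16673) = -33876 - √(-39225) = -33876 - 5*I*√1569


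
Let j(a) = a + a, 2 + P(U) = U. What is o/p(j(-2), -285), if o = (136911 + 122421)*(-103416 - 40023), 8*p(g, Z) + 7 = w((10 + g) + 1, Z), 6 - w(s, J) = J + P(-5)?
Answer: -99195527328/97 ≈ -1.0226e+9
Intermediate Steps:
P(U) = -2 + U
j(a) = 2*a
w(s, J) = 13 - J (w(s, J) = 6 - (J + (-2 - 5)) = 6 - (J - 7) = 6 - (-7 + J) = 6 + (7 - J) = 13 - J)
p(g, Z) = ¾ - Z/8 (p(g, Z) = -7/8 + (13 - Z)/8 = -7/8 + (13/8 - Z/8) = ¾ - Z/8)
o = -37198322748 (o = 259332*(-143439) = -37198322748)
o/p(j(-2), -285) = -37198322748/(¾ - ⅛*(-285)) = -37198322748/(¾ + 285/8) = -37198322748/291/8 = -37198322748*8/291 = -99195527328/97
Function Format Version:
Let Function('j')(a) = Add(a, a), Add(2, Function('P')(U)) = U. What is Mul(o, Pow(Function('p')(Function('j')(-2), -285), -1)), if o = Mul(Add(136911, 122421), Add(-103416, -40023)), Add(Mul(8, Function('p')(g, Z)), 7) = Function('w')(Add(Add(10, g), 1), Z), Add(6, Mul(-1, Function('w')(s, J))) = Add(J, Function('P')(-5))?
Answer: Rational(-99195527328, 97) ≈ -1.0226e+9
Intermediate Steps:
Function('P')(U) = Add(-2, U)
Function('j')(a) = Mul(2, a)
Function('w')(s, J) = Add(13, Mul(-1, J)) (Function('w')(s, J) = Add(6, Mul(-1, Add(J, Add(-2, -5)))) = Add(6, Mul(-1, Add(J, -7))) = Add(6, Mul(-1, Add(-7, J))) = Add(6, Add(7, Mul(-1, J))) = Add(13, Mul(-1, J)))
Function('p')(g, Z) = Add(Rational(3, 4), Mul(Rational(-1, 8), Z)) (Function('p')(g, Z) = Add(Rational(-7, 8), Mul(Rational(1, 8), Add(13, Mul(-1, Z)))) = Add(Rational(-7, 8), Add(Rational(13, 8), Mul(Rational(-1, 8), Z))) = Add(Rational(3, 4), Mul(Rational(-1, 8), Z)))
o = -37198322748 (o = Mul(259332, -143439) = -37198322748)
Mul(o, Pow(Function('p')(Function('j')(-2), -285), -1)) = Mul(-37198322748, Pow(Add(Rational(3, 4), Mul(Rational(-1, 8), -285)), -1)) = Mul(-37198322748, Pow(Add(Rational(3, 4), Rational(285, 8)), -1)) = Mul(-37198322748, Pow(Rational(291, 8), -1)) = Mul(-37198322748, Rational(8, 291)) = Rational(-99195527328, 97)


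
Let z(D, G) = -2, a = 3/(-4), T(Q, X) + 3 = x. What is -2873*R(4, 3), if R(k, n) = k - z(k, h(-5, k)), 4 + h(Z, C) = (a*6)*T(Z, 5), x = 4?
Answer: -17238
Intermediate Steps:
T(Q, X) = 1 (T(Q, X) = -3 + 4 = 1)
a = -¾ (a = 3*(-¼) = -¾ ≈ -0.75000)
h(Z, C) = -17/2 (h(Z, C) = -4 - ¾*6*1 = -4 - 9/2*1 = -4 - 9/2 = -17/2)
R(k, n) = 2 + k (R(k, n) = k - 1*(-2) = k + 2 = 2 + k)
-2873*R(4, 3) = -2873*(2 + 4) = -2873*6 = -17238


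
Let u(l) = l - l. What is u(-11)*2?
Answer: 0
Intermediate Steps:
u(l) = 0
u(-11)*2 = 0*2 = 0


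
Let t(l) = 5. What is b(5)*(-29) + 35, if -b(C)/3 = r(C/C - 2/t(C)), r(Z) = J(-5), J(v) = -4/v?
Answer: 523/5 ≈ 104.60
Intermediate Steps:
r(Z) = 4/5 (r(Z) = -4/(-5) = -4*(-1/5) = 4/5)
b(C) = -12/5 (b(C) = -3*4/5 = -12/5)
b(5)*(-29) + 35 = -12/5*(-29) + 35 = 348/5 + 35 = 523/5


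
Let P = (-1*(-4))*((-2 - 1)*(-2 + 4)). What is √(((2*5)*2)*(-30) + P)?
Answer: 4*I*√39 ≈ 24.98*I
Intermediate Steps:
P = -24 (P = 4*(-3*2) = 4*(-6) = -24)
√(((2*5)*2)*(-30) + P) = √(((2*5)*2)*(-30) - 24) = √((10*2)*(-30) - 24) = √(20*(-30) - 24) = √(-600 - 24) = √(-624) = 4*I*√39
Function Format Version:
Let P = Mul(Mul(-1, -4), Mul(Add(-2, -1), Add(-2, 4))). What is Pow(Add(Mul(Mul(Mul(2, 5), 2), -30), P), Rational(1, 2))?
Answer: Mul(4, I, Pow(39, Rational(1, 2))) ≈ Mul(24.980, I)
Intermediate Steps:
P = -24 (P = Mul(4, Mul(-3, 2)) = Mul(4, -6) = -24)
Pow(Add(Mul(Mul(Mul(2, 5), 2), -30), P), Rational(1, 2)) = Pow(Add(Mul(Mul(Mul(2, 5), 2), -30), -24), Rational(1, 2)) = Pow(Add(Mul(Mul(10, 2), -30), -24), Rational(1, 2)) = Pow(Add(Mul(20, -30), -24), Rational(1, 2)) = Pow(Add(-600, -24), Rational(1, 2)) = Pow(-624, Rational(1, 2)) = Mul(4, I, Pow(39, Rational(1, 2)))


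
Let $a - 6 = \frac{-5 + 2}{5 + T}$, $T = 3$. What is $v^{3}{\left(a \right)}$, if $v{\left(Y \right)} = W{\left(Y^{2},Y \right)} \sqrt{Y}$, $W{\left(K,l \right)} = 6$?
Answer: $\frac{3645 \sqrt{10}}{4} \approx 2881.6$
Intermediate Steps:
$a = \frac{45}{8}$ ($a = 6 + \frac{-5 + 2}{5 + 3} = 6 - \frac{3}{8} = \frac{45}{8} \approx 5.625$)
$v{\left(Y \right)} = 6 \sqrt{Y}$
$v^{3}{\left(a \right)} = \left(6 \sqrt{\frac{45}{8}}\right)^{3} = \left(6 \frac{3 \sqrt{10}}{4}\right)^{3} = \left(\frac{9 \sqrt{10}}{2}\right)^{3} = \frac{3645 \sqrt{10}}{4}$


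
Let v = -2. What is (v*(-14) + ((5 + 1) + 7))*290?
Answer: 11890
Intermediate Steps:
(v*(-14) + ((5 + 1) + 7))*290 = (-2*(-14) + ((5 + 1) + 7))*290 = (28 + (6 + 7))*290 = (28 + 13)*290 = 41*290 = 11890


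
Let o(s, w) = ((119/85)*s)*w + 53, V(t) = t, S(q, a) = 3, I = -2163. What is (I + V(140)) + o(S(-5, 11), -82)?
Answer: -11572/5 ≈ -2314.4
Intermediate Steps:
o(s, w) = 53 + 7*s*w/5 (o(s, w) = ((119*(1/85))*s)*w + 53 = (7*s/5)*w + 53 = 7*s*w/5 + 53 = 53 + 7*s*w/5)
(I + V(140)) + o(S(-5, 11), -82) = (-2163 + 140) + (53 + (7/5)*3*(-82)) = -2023 + (53 - 1722/5) = -2023 - 1457/5 = -11572/5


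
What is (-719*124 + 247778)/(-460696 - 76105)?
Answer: -158622/536801 ≈ -0.29550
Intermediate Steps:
(-719*124 + 247778)/(-460696 - 76105) = (-89156 + 247778)/(-536801) = 158622*(-1/536801) = -158622/536801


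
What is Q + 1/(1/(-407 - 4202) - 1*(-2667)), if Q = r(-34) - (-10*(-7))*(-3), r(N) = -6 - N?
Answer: 2925548685/12292202 ≈ 238.00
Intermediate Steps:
Q = 238 (Q = (-6 - 1*(-34)) - (-10*(-7))*(-3) = (-6 + 34) - 70*(-3) = 28 - 1*(-210) = 28 + 210 = 238)
Q + 1/(1/(-407 - 4202) - 1*(-2667)) = 238 + 1/(1/(-407 - 4202) - 1*(-2667)) = 238 + 1/(1/(-4609) + 2667) = 238 + 1/(-1/4609 + 2667) = 238 + 1/(12292202/4609) = 238 + 4609/12292202 = 2925548685/12292202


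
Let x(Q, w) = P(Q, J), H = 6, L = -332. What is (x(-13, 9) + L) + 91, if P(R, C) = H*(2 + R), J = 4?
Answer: -307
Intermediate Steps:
P(R, C) = 12 + 6*R (P(R, C) = 6*(2 + R) = 12 + 6*R)
x(Q, w) = 12 + 6*Q
(x(-13, 9) + L) + 91 = ((12 + 6*(-13)) - 332) + 91 = ((12 - 78) - 332) + 91 = (-66 - 332) + 91 = -398 + 91 = -307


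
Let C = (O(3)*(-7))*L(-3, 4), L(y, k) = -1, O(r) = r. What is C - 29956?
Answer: -29935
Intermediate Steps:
C = 21 (C = (3*(-7))*(-1) = -21*(-1) = 21)
C - 29956 = 21 - 29956 = -29935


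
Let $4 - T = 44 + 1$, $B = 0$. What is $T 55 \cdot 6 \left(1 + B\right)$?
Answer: $-13530$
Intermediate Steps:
$T = -41$ ($T = 4 - \left(44 + 1\right) = 4 - 45 = -41$)
$T 55 \cdot 6 \left(1 + B\right) = \left(-41\right) 55 \cdot 6 \left(1 + 0\right) = - 2255 \cdot 6 \cdot 1 = \left(-2255\right) 6 = -13530$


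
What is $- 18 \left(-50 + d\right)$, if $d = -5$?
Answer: $990$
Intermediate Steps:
$- 18 \left(-50 + d\right) = - 18 \left(-50 - 5\right) = \left(-18\right) \left(-55\right) = 990$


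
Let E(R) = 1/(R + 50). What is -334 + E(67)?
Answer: -39077/117 ≈ -333.99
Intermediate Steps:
E(R) = 1/(50 + R)
-334 + E(67) = -334 + 1/(50 + 67) = -334 + 1/117 = -39077/117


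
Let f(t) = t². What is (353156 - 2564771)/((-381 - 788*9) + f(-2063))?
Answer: -45135/86704 ≈ -0.52056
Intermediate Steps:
(353156 - 2564771)/((-381 - 788*9) + f(-2063)) = (353156 - 2564771)/((-381 - 788*9) + (-2063)²) = -2211615/((-381 - 7092) + 4255969) = -2211615/(-7473 + 4255969) = -2211615/4248496 = -2211615*1/4248496 = -45135/86704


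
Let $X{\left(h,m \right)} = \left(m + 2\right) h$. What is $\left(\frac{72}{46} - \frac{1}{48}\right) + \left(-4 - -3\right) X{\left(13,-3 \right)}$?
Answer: $\frac{16057}{1104} \approx 14.544$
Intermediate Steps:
$X{\left(h,m \right)} = h \left(2 + m\right)$ ($X{\left(h,m \right)} = \left(2 + m\right) h = h \left(2 + m\right)$)
$\left(\frac{72}{46} - \frac{1}{48}\right) + \left(-4 - -3\right) X{\left(13,-3 \right)} = \left(\frac{72}{46} - \frac{1}{48}\right) + \left(-4 - -3\right) 13 \left(2 - 3\right) = \left(72 \cdot \frac{1}{46} - \frac{1}{48}\right) + \left(-4 + 3\right) 13 \left(-1\right) = \left(\frac{36}{23} - \frac{1}{48}\right) - -13 = \frac{1705}{1104} + 13 = \frac{16057}{1104}$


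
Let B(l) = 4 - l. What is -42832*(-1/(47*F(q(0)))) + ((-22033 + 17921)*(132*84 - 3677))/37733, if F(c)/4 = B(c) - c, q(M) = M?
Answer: -1331268263/1773451 ≈ -750.67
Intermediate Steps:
F(c) = 16 - 8*c (F(c) = 4*((4 - c) - c) = 4*(4 - 2*c) = 16 - 8*c)
-42832*(-1/(47*F(q(0)))) + ((-22033 + 17921)*(132*84 - 3677))/37733 = -42832*(-1/(47*(16 - 8*0))) + ((-22033 + 17921)*(132*84 - 3677))/37733 = -42832*(-1/(47*(16 + 0))) - 4112*(11088 - 3677)*(1/37733) = -42832/(16*(-47)) - 4112*7411*(1/37733) = -42832/(-752) - 30474032*1/37733 = -42832*(-1/752) - 30474032/37733 = 2677/47 - 30474032/37733 = -1331268263/1773451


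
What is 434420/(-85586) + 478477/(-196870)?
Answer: -63237598961/8424657910 ≈ -7.5062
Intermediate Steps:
434420/(-85586) + 478477/(-196870) = 434420*(-1/85586) + 478477*(-1/196870) = -217210/42793 - 478477/196870 = -63237598961/8424657910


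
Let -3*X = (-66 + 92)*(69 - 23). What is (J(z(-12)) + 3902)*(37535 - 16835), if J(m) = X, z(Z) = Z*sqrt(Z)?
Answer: 72519000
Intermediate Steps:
z(Z) = Z**(3/2)
X = -1196/3 (X = -(-66 + 92)*(69 - 23)/3 = -26*46/3 = -1/3*1196 = -1196/3 ≈ -398.67)
J(m) = -1196/3
(J(z(-12)) + 3902)*(37535 - 16835) = (-1196/3 + 3902)*(37535 - 16835) = (10510/3)*20700 = 72519000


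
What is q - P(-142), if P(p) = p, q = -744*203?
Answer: -150890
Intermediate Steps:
q = -151032
q - P(-142) = -151032 - 1*(-142) = -151032 + 142 = -150890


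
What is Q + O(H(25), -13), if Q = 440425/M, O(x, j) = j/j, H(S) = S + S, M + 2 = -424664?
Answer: -15759/424666 ≈ -0.037109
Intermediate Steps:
M = -424666 (M = -2 - 424664 = -424666)
H(S) = 2*S
O(x, j) = 1
Q = -440425/424666 (Q = 440425/(-424666) = 440425*(-1/424666) = -440425/424666 ≈ -1.0371)
Q + O(H(25), -13) = -440425/424666 + 1 = -15759/424666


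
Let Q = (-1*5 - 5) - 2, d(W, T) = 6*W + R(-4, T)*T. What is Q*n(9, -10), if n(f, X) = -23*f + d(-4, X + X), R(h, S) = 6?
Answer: 4212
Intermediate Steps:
d(W, T) = 6*T + 6*W (d(W, T) = 6*W + 6*T = 6*T + 6*W)
n(f, X) = -24 - 23*f + 12*X (n(f, X) = -23*f + (6*(X + X) + 6*(-4)) = -23*f + (6*(2*X) - 24) = -23*f + (12*X - 24) = -23*f + (-24 + 12*X) = -24 - 23*f + 12*X)
Q = -12 (Q = (-5 - 5) - 2 = -10 - 2 = -12)
Q*n(9, -10) = -12*(-24 - 23*9 + 12*(-10)) = -12*(-24 - 207 - 120) = -12*(-351) = 4212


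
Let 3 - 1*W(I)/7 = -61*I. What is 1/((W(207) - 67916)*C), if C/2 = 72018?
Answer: 1/2951873784 ≈ 3.3877e-10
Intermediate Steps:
W(I) = 21 + 427*I (W(I) = 21 - (-427)*I = 21 + 427*I)
C = 144036 (C = 2*72018 = 144036)
1/((W(207) - 67916)*C) = 1/(((21 + 427*207) - 67916)*144036) = (1/144036)/((21 + 88389) - 67916) = (1/144036)/(88410 - 67916) = (1/144036)/20494 = (1/20494)*(1/144036) = 1/2951873784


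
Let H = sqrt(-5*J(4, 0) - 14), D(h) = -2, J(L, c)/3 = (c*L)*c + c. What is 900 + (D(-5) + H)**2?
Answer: 890 - 4*I*sqrt(14) ≈ 890.0 - 14.967*I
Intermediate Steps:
J(L, c) = 3*c + 3*L*c**2 (J(L, c) = 3*((c*L)*c + c) = 3*((L*c)*c + c) = 3*(L*c**2 + c) = 3*(c + L*c**2) = 3*c + 3*L*c**2)
H = I*sqrt(14) (H = sqrt(-15*0*(1 + 4*0) - 14) = sqrt(-15*0*(1 + 0) - 14) = sqrt(-15*0 - 14) = sqrt(-5*0 - 14) = sqrt(0 - 14) = sqrt(-14) = I*sqrt(14) ≈ 3.7417*I)
900 + (D(-5) + H)**2 = 900 + (-2 + I*sqrt(14))**2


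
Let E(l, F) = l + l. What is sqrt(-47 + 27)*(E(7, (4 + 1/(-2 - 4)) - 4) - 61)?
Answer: -94*I*sqrt(5) ≈ -210.19*I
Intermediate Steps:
E(l, F) = 2*l
sqrt(-47 + 27)*(E(7, (4 + 1/(-2 - 4)) - 4) - 61) = sqrt(-47 + 27)*(2*7 - 61) = sqrt(-20)*(14 - 61) = (2*I*sqrt(5))*(-47) = -94*I*sqrt(5)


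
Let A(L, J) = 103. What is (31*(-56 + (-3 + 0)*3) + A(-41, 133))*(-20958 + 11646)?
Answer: 17804544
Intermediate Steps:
(31*(-56 + (-3 + 0)*3) + A(-41, 133))*(-20958 + 11646) = (31*(-56 + (-3 + 0)*3) + 103)*(-20958 + 11646) = (31*(-56 - 3*3) + 103)*(-9312) = (31*(-56 - 9) + 103)*(-9312) = (31*(-65) + 103)*(-9312) = (-2015 + 103)*(-9312) = -1912*(-9312) = 17804544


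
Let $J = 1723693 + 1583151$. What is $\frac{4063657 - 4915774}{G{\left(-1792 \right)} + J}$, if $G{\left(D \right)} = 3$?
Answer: $- \frac{852117}{3306847} \approx -0.25768$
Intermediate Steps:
$J = 3306844$
$\frac{4063657 - 4915774}{G{\left(-1792 \right)} + J} = \frac{4063657 - 4915774}{3 + 3306844} = - \frac{852117}{3306847}$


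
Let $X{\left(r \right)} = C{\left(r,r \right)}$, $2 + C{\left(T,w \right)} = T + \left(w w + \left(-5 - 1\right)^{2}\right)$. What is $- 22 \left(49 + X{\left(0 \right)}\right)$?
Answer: $-1826$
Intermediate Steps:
$C{\left(T,w \right)} = 34 + T + w^{2}$ ($C{\left(T,w \right)} = -2 + \left(T + \left(w w + \left(-5 - 1\right)^{2}\right)\right) = -2 + \left(T + \left(w^{2} + \left(-6\right)^{2}\right)\right) = -2 + \left(T + \left(w^{2} + 36\right)\right) = -2 + \left(T + \left(36 + w^{2}\right)\right) = -2 + \left(36 + T + w^{2}\right) = 34 + T + w^{2}$)
$X{\left(r \right)} = 34 + r + r^{2}$
$- 22 \left(49 + X{\left(0 \right)}\right) = - 22 \left(49 + \left(34 + 0 + 0^{2}\right)\right) = - 22 \left(49 + \left(34 + 0 + 0\right)\right) = - 22 \left(49 + 34\right) = \left(-22\right) 83 = -1826$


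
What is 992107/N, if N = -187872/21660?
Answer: -94250165/824 ≈ -1.1438e+5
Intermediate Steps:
N = -824/95 (N = -187872*1/21660 = -824/95 ≈ -8.6737)
992107/N = 992107/(-824/95) = 992107*(-95/824) = -94250165/824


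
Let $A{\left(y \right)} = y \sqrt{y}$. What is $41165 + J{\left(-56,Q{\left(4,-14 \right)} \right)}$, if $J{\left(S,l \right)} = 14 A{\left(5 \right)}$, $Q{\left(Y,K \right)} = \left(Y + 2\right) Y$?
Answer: $41165 + 70 \sqrt{5} \approx 41322.0$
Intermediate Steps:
$Q{\left(Y,K \right)} = Y \left(2 + Y\right)$ ($Q{\left(Y,K \right)} = \left(2 + Y\right) Y = Y \left(2 + Y\right)$)
$A{\left(y \right)} = y^{\frac{3}{2}}$
$J{\left(S,l \right)} = 70 \sqrt{5}$ ($J{\left(S,l \right)} = 14 \cdot 5^{\frac{3}{2}} = 14 \cdot 5 \sqrt{5} = 70 \sqrt{5}$)
$41165 + J{\left(-56,Q{\left(4,-14 \right)} \right)} = 41165 + 70 \sqrt{5}$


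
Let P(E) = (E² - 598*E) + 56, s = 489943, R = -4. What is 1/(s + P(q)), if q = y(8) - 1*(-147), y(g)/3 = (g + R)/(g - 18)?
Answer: 25/10601706 ≈ 2.3581e-6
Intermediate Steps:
y(g) = 3*(-4 + g)/(-18 + g) (y(g) = 3*((g - 4)/(g - 18)) = 3*((-4 + g)/(-18 + g)) = 3*(-4 + g)/(-18 + g))
q = 729/5 (q = 3*(-4 + 8)/(-18 + 8) - 1*(-147) = 3*4/(-10) + 147 = 3*(-⅒)*4 + 147 = -6/5 + 147 = 729/5 ≈ 145.80)
P(E) = 56 + E² - 598*E
1/(s + P(q)) = 1/(489943 + (56 + (729/5)² - 598*729/5)) = 1/(489943 + (56 + 531441/25 - 435942/5)) = 1/(489943 - 1646869/25) = 1/(10601706/25) = 25/10601706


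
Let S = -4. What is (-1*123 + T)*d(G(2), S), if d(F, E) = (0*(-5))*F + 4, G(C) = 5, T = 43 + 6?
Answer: -296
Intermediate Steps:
T = 49
d(F, E) = 4 (d(F, E) = 0*F + 4 = 0 + 4 = 4)
(-1*123 + T)*d(G(2), S) = (-1*123 + 49)*4 = (-123 + 49)*4 = -74*4 = -296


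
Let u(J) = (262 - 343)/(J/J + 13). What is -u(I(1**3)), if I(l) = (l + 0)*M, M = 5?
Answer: 81/14 ≈ 5.7857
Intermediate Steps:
I(l) = 5*l (I(l) = (l + 0)*5 = l*5 = 5*l)
u(J) = -81/14 (u(J) = -81/(1 + 13) = -81/14)
-u(I(1**3)) = -1*(-81/14) = 81/14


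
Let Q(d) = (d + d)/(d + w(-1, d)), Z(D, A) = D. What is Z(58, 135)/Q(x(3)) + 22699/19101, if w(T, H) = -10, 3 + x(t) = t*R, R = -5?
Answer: 2653099/57303 ≈ 46.299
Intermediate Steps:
x(t) = -3 - 5*t (x(t) = -3 + t*(-5) = -3 - 5*t)
Q(d) = 2*d/(-10 + d) (Q(d) = (d + d)/(d - 10) = (2*d)/(-10 + d) = 2*d/(-10 + d))
Z(58, 135)/Q(x(3)) + 22699/19101 = 58/((2*(-3 - 5*3)/(-10 + (-3 - 5*3)))) + 22699/19101 = 58/((2*(-3 - 15)/(-10 + (-3 - 15)))) + 22699*(1/19101) = 58/((2*(-18)/(-10 - 18))) + 22699/19101 = 58/((2*(-18)/(-28))) + 22699/19101 = 58/((2*(-18)*(-1/28))) + 22699/19101 = 58/(9/7) + 22699/19101 = 58*(7/9) + 22699/19101 = 406/9 + 22699/19101 = 2653099/57303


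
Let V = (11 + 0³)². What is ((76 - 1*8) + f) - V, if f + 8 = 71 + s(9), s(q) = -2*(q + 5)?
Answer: -18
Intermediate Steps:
s(q) = -10 - 2*q (s(q) = -2*(5 + q) = -10 - 2*q)
f = 35 (f = -8 + (71 + (-10 - 2*9)) = -8 + (71 + (-10 - 18)) = -8 + (71 - 28) = -8 + 43 = 35)
V = 121 (V = (11 + 0)² = 11² = 121)
((76 - 1*8) + f) - V = ((76 - 1*8) + 35) - 1*121 = ((76 - 8) + 35) - 121 = (68 + 35) - 121 = 103 - 121 = -18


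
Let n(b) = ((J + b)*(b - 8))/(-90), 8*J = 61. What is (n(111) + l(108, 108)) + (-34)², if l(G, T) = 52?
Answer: 772013/720 ≈ 1072.2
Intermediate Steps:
J = 61/8 (J = (⅛)*61 = 61/8 ≈ 7.6250)
n(b) = -(-8 + b)*(61/8 + b)/90 (n(b) = ((61/8 + b)*(b - 8))/(-90) = ((61/8 + b)*(-8 + b))*(-1/90) = ((-8 + b)*(61/8 + b))*(-1/90) = -(-8 + b)*(61/8 + b)/90)
(n(111) + l(108, 108)) + (-34)² = ((61/90 - 1/90*111² + (1/240)*111) + 52) + (-34)² = ((61/90 - 1/90*12321 + 37/80) + 52) + 1156 = ((61/90 - 1369/10 + 37/80) + 52) + 1156 = (-97747/720 + 52) + 1156 = -60307/720 + 1156 = 772013/720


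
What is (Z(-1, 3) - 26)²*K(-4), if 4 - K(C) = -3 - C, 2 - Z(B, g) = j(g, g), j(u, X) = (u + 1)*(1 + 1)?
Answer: 3072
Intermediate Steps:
j(u, X) = 2 + 2*u (j(u, X) = (1 + u)*2 = 2 + 2*u)
Z(B, g) = -2*g (Z(B, g) = 2 - (2 + 2*g) = 2 + (-2 - 2*g) = -2*g)
K(C) = 7 + C (K(C) = 4 - (-3 - C) = 4 + (3 + C) = 7 + C)
(Z(-1, 3) - 26)²*K(-4) = (-2*3 - 26)²*(7 - 4) = (-6 - 26)²*3 = (-32)²*3 = 1024*3 = 3072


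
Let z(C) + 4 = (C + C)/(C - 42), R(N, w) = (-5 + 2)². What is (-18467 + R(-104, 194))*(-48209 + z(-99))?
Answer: 41824812810/47 ≈ 8.8989e+8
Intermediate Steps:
R(N, w) = 9 (R(N, w) = (-3)² = 9)
z(C) = -4 + 2*C/(-42 + C) (z(C) = -4 + (C + C)/(C - 42) = -4 + (2*C)/(-42 + C) = -4 + 2*C/(-42 + C))
(-18467 + R(-104, 194))*(-48209 + z(-99)) = (-18467 + 9)*(-48209 + 2*(84 - 1*(-99))/(-42 - 99)) = -18458*(-48209 + 2*(84 + 99)/(-141)) = -18458*(-48209 + 2*(-1/141)*183) = -18458*(-48209 - 122/47) = -18458*(-2265945/47) = 41824812810/47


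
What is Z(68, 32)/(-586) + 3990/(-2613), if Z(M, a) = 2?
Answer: -390561/255203 ≈ -1.5304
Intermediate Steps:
Z(68, 32)/(-586) + 3990/(-2613) = 2/(-586) + 3990/(-2613) = 2*(-1/586) + 3990*(-1/2613) = -1/293 - 1330/871 = -390561/255203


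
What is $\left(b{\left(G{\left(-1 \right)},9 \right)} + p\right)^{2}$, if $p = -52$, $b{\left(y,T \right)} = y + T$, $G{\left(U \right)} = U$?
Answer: $1936$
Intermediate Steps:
$b{\left(y,T \right)} = T + y$
$\left(b{\left(G{\left(-1 \right)},9 \right)} + p\right)^{2} = \left(\left(9 - 1\right) - 52\right)^{2} = \left(8 - 52\right)^{2} = \left(-44\right)^{2} = 1936$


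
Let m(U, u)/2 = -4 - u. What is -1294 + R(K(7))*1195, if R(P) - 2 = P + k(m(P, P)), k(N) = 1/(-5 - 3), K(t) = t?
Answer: 74493/8 ≈ 9311.6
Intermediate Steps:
m(U, u) = -8 - 2*u (m(U, u) = 2*(-4 - u) = -8 - 2*u)
k(N) = -1/8 (k(N) = 1/(-8) = -1/8)
R(P) = 15/8 + P (R(P) = 2 + (P - 1/8) = 2 + (-1/8 + P) = 15/8 + P)
-1294 + R(K(7))*1195 = -1294 + (15/8 + 7)*1195 = -1294 + (71/8)*1195 = -1294 + 84845/8 = 74493/8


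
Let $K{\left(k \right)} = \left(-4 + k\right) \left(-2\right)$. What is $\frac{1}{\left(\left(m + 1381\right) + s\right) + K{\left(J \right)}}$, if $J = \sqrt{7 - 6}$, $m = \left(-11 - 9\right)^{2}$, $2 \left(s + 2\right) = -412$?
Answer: $\frac{1}{1579} \approx 0.00063331$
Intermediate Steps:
$s = -208$ ($s = -2 + \frac{1}{2} \left(-412\right) = -2 - 206 = -208$)
$m = 400$ ($m = \left(-20\right)^{2} = 400$)
$J = 1$ ($J = \sqrt{1} = 1$)
$K{\left(k \right)} = 8 - 2 k$
$\frac{1}{\left(\left(m + 1381\right) + s\right) + K{\left(J \right)}} = \frac{1}{\left(\left(400 + 1381\right) - 208\right) + \left(8 - 2\right)} = \frac{1}{\left(1781 - 208\right) + \left(8 - 2\right)} = \frac{1}{1573 + 6} = \frac{1}{1579}$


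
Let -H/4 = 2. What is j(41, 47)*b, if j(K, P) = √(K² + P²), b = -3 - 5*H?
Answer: 37*√3890 ≈ 2307.7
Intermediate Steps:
H = -8 (H = -4*2 = -8)
b = 37 (b = -3 - 5*(-8) = -3 + 40 = 37)
j(41, 47)*b = √(41² + 47²)*37 = √(1681 + 2209)*37 = √3890*37 = 37*√3890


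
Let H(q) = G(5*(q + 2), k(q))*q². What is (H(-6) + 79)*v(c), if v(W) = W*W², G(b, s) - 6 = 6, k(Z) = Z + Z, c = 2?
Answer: 4088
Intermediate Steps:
k(Z) = 2*Z
G(b, s) = 12 (G(b, s) = 6 + 6 = 12)
v(W) = W³
H(q) = 12*q²
(H(-6) + 79)*v(c) = (12*(-6)² + 79)*2³ = (12*36 + 79)*8 = (432 + 79)*8 = 511*8 = 4088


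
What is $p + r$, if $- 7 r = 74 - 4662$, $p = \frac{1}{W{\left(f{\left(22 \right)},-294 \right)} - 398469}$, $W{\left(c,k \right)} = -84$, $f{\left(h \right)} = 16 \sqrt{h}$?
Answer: $\frac{1828561157}{2789871} \approx 655.43$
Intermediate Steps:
$p = - \frac{1}{398553}$ ($p = \frac{1}{-84 - 398469} = \frac{1}{-398553} = - \frac{1}{398553} \approx -2.5091 \cdot 10^{-6}$)
$r = \frac{4588}{7}$ ($r = - \frac{74 - 4662}{7} = \left(- \frac{1}{7}\right) \left(-4588\right) = \frac{4588}{7} \approx 655.43$)
$p + r = - \frac{1}{398553} + \frac{4588}{7} = \frac{1828561157}{2789871}$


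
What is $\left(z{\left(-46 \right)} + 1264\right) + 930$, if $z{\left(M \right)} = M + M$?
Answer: $2102$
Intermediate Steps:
$z{\left(M \right)} = 2 M$
$\left(z{\left(-46 \right)} + 1264\right) + 930 = \left(2 \left(-46\right) + 1264\right) + 930 = \left(-92 + 1264\right) + 930 = 1172 + 930 = 2102$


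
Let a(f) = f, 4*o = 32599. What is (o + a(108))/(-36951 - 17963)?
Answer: -33031/219656 ≈ -0.15038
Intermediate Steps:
o = 32599/4 (o = (1/4)*32599 = 32599/4 ≈ 8149.8)
(o + a(108))/(-36951 - 17963) = (32599/4 + 108)/(-36951 - 17963) = (33031/4)/(-54914) = (33031/4)*(-1/54914) = -33031/219656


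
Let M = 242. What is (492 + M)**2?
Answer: 538756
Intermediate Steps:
(492 + M)**2 = (492 + 242)**2 = 734**2 = 538756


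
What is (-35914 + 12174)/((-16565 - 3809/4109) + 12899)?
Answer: 97547660/15067403 ≈ 6.4741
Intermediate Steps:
(-35914 + 12174)/((-16565 - 3809/4109) + 12899) = -23740/((-16565 - 3809/4109) + 12899) = -23740/(-68069394/4109 + 12899) = -23740/(-15067403/4109) = -23740*(-4109/15067403) = 97547660/15067403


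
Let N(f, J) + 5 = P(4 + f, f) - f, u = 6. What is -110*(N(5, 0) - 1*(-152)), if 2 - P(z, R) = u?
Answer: -15180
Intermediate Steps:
P(z, R) = -4 (P(z, R) = 2 - 1*6 = 2 - 6 = -4)
N(f, J) = -9 - f (N(f, J) = -5 + (-4 - f) = -9 - f)
-110*(N(5, 0) - 1*(-152)) = -110*((-9 - 1*5) - 1*(-152)) = -110*((-9 - 5) + 152) = -110*(-14 + 152) = -110*138 = -15180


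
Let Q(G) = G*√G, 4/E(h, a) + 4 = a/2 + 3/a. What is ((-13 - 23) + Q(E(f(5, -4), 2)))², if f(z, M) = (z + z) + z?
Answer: 34480/27 + 128*I*√6 ≈ 1277.0 + 313.53*I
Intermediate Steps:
f(z, M) = 3*z (f(z, M) = 2*z + z = 3*z)
E(h, a) = 4/(-4 + a/2 + 3/a) (E(h, a) = 4/(-4 + (a/2 + 3/a)) = 4/(-4 + a/2 + 3/a))
Q(G) = G^(3/2)
((-13 - 23) + Q(E(f(5, -4), 2)))² = ((-13 - 23) + (8*2/(6 + 2² - 8*2))^(3/2))² = (-36 + (8*2/(6 + 4 - 16))^(3/2))² = (-36 + (8*2/(-6))^(3/2))² = (-36 + (8*2*(-⅙))^(3/2))² = (-36 + (-8/3)^(3/2))² = (-36 - 16*I*√6/9)²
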